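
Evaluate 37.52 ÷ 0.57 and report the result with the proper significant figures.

37.52 ÷ 0.57 = 65.8245614035…
Multiplication/division keeps the fewest significant figures: 37.52 → 4 s.f., 0.57 → 2 s.f.; limit is 2.
Rounded to 2 significant figures: 66.

66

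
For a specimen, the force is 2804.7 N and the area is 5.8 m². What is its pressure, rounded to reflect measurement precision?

4.8 × 10^2 Pa

pressure = 2804.7 N ÷ 5.8 m² = 483.568965517… Pa.
2804.7 has 5 significant figures; 5.8 has 2.
Division/multiplication keeps the fewest: 2 significant figures.
Rounded: 4.8 × 10^2 Pa.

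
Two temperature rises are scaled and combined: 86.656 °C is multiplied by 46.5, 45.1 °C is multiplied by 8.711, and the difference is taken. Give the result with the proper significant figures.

3.64 × 10^3 °C

86.656 × 46.5 = 4029.504 → 4.03 × 10^3 °C (3 s.f., last digit at the 10^1 place).
45.1 × 8.711 = 392.8661 → 393 °C (3 s.f., last digit at the 10^0 place).
Difference: 3636.6379 °C; keep the coarser place, 10^1.
Result: 3.64 × 10^3 °C.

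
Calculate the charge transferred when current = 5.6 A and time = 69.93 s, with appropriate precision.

charge transferred = 5.6 A × 69.93 s = 391.608 C.
5.6 has 2 significant figures; 69.93 has 4.
Division/multiplication keeps the fewest: 2 significant figures.
Rounded: 3.9 × 10^2 C.

3.9 × 10^2 C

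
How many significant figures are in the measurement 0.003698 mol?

0.003698: leading zeros are not significant.

4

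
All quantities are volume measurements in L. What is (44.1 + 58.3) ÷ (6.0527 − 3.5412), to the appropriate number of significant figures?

40.77

44.1 + 58.3 = 102.4, limited to 1 d.p. → 4 s.f.; 6.0527 − 3.5412 = 2.5115, limited to 4 d.p. → 5 s.f.
Carrying full precision, 102.4 ÷ 2.5115 = 40.772446745…; keep min(4, 5) = 4 s.f.
Rounded to 4 significant figures: 40.77.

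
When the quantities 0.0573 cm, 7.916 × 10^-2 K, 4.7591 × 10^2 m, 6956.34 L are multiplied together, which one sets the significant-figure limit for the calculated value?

0.0573 cm → 3 s.f.; 7.916 × 10^-2 K → 4 s.f.; 4.7591 × 10^2 m → 5 s.f.; 6956.34 L → 6 s.f.
The fewest is 3 significant figures, from 0.0573 cm.

0.0573 cm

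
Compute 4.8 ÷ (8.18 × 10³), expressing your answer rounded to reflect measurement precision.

4.8 ÷ (8.18 × 10³) = 0.000586797066015…
Multiplication/division keeps the fewest significant figures: 4.8 → 2 s.f., 8.18 × 10³ → 3 s.f.; limit is 2.
Rounded to 2 significant figures: 5.9 × 10⁻⁴.

5.9 × 10⁻⁴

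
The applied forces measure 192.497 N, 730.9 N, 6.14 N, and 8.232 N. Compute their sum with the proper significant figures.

192.497 N + 730.9 N + 6.14 N + 8.232 N = 937.769 N.
Addition/subtraction keeps the fewest decimal places: 192.497 → 3 decimal places, 730.9 → 1 decimal place, 6.14 → 2 decimal places, 8.232 → 3 decimal places; limit is 1.
Rounded to 1 decimal place: 937.8 N.

937.8 N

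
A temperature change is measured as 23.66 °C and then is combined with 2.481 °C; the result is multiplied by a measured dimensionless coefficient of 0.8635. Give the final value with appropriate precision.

22.57 °C

23.66 °C + 2.481 °C = 26.141 °C; the sum is limited to 2 decimal places (4 s.f.).
Carrying full precision, 26.141 × 0.8635 = 22.5727535 °C; 0.8635 has 4 s.f., so the result keeps min(4, 4) = 4 s.f.
Rounded to 4 significant figures: 22.57 °C.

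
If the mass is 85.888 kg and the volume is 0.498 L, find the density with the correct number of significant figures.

density = 85.888 kg ÷ 0.498 L = 172.465863454… kg/L.
85.888 has 5 significant figures; 0.498 has 3.
Division/multiplication keeps the fewest: 3 significant figures.
Rounded: 172 kg/L.

172 kg/L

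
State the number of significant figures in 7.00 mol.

7.00: trailing zeros after a decimal point are significant.

3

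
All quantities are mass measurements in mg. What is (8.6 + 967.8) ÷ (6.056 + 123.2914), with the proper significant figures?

8.6 + 967.8 = 976.4, limited to 1 d.p. → 4 s.f.; 6.056 + 123.2914 = 129.3474, limited to 3 d.p. → 6 s.f.
Carrying full precision, 976.4 ÷ 129.3474 = 7.54866352165…; keep min(4, 6) = 4 s.f.
Rounded to 4 significant figures: 7.549.

7.549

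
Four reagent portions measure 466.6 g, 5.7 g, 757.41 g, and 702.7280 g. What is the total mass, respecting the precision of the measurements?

466.6 g + 5.7 g + 757.41 g + 702.7280 g = 1932.4380 g.
Addition/subtraction keeps the fewest decimal places: 466.6 → 1 decimal place, 5.7 → 1 decimal place, 757.41 → 2 decimal places, 702.7280 → 4 decimal places; limit is 1.
Rounded to 1 decimal place: 1932.4 g.

1932.4 g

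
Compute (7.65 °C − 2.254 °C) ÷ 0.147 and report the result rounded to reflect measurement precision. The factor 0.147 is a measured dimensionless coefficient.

7.65 °C − 2.254 °C = 5.396 °C; the difference is limited to 2 decimal places (3 s.f.).
Carrying full precision, 5.396 ÷ 0.147 = 36.7074829932… °C; 0.147 has 3 s.f., so the result keeps min(3, 3) = 3 s.f.
Rounded to 3 significant figures: 36.7 °C.

36.7 °C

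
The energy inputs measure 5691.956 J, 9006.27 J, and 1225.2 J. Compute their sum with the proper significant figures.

5691.956 J + 9006.27 J + 1225.2 J = 15923.426 J.
Addition/subtraction keeps the fewest decimal places: 5691.956 → 3 decimal places, 9006.27 → 2 decimal places, 1225.2 → 1 decimal place; limit is 1.
Rounded to 1 decimal place: 15923.4 J.

15923.4 J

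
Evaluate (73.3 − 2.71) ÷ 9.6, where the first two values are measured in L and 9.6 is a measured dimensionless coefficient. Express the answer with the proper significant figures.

73.3 L − 2.71 L = 70.59 L; the difference is limited to 1 decimal place (3 s.f.).
Carrying full precision, 70.59 ÷ 9.6 = 7.353125 L; 9.6 has 2 s.f., so the result keeps min(3, 2) = 2 s.f.
Rounded to 2 significant figures: 7.4 L.

7.4 L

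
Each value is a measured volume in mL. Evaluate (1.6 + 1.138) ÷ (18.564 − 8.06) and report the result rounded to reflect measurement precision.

2.6 × 10^-1

1.6 + 1.138 = 2.738, limited to 1 d.p. → 2 s.f.; 18.564 − 8.06 = 10.504, limited to 2 d.p. → 4 s.f.
Carrying full precision, 2.738 ÷ 10.504 = 0.260662604722…; keep min(2, 4) = 2 s.f.
Rounded to 2 significant figures: 2.6 × 10^-1.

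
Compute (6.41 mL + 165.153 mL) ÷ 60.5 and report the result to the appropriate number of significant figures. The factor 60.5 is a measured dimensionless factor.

2.84 mL

6.41 mL + 165.153 mL = 171.563 mL; the sum is limited to 2 decimal places (5 s.f.).
Carrying full precision, 171.563 ÷ 60.5 = 2.83575206612… mL; 60.5 has 3 s.f., so the result keeps min(5, 3) = 3 s.f.
Rounded to 3 significant figures: 2.84 mL.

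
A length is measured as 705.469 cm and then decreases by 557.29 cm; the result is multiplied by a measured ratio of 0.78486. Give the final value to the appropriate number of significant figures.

705.469 cm − 557.29 cm = 148.179 cm; the difference is limited to 2 decimal places (5 s.f.).
Carrying full precision, 148.179 × 0.78486 = 116.29976994 cm; 0.78486 has 5 s.f., so the result keeps min(5, 5) = 5 s.f.
Rounded to 5 significant figures: 1.1630 × 10² cm.

1.1630 × 10² cm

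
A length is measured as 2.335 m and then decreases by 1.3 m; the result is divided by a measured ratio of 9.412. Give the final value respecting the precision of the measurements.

2.335 m − 1.3 m = 1.035 m; the difference is limited to 1 decimal place (2 s.f.).
Carrying full precision, 1.035 ÷ 9.412 = 0.10996600085… m; 9.412 has 4 s.f., so the result keeps min(2, 4) = 2 s.f.
Rounded to 2 significant figures: 0.11 m.

0.11 m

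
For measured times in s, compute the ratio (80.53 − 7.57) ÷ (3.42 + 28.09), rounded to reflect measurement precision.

80.53 − 7.57 = 72.96, limited to 2 d.p. → 4 s.f.; 3.42 + 28.09 = 31.51, limited to 2 d.p. → 4 s.f.
Carrying full precision, 72.96 ÷ 31.51 = 2.31545541098…; keep min(4, 4) = 4 s.f.
Rounded to 4 significant figures: 2.315.

2.315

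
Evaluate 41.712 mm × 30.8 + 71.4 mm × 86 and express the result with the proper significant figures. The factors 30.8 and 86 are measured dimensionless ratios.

7.4 × 10³ mm

41.712 × 30.8 = 1284.7296 → 1.28 × 10³ mm (3 s.f., last digit at the 10^1 place).
71.4 × 86 = 6140.4 → 6.1 × 10³ mm (2 s.f., last digit at the 10^2 place).
Sum: 7425.1296 mm; keep the coarser place, 10^2.
Result: 7.4 × 10³ mm.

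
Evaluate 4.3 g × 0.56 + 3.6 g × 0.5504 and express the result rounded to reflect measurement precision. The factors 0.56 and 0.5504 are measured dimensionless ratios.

4.4 g

4.3 × 0.56 = 2.408 → 2.4 g (2 s.f., last digit at the 10^-1 place).
3.6 × 0.5504 = 1.98144 → 2.0 g (2 s.f., last digit at the 10^-1 place).
Sum: 4.38944 g; keep the coarser place, 10^-1.
Result: 4.4 g.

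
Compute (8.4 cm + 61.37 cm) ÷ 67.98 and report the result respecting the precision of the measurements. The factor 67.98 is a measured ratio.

8.4 cm + 61.37 cm = 69.77 cm; the sum is limited to 1 decimal place (3 s.f.).
Carrying full precision, 69.77 ÷ 67.98 = 1.0263312739… cm; 67.98 has 4 s.f., so the result keeps min(3, 4) = 3 s.f.
Rounded to 3 significant figures: 1.03 cm.

1.03 cm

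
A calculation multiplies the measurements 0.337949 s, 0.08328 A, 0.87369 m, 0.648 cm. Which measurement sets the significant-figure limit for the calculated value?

0.648 cm

0.337949 s → 6 s.f.; 0.08328 A → 4 s.f.; 0.87369 m → 5 s.f.; 0.648 cm → 3 s.f.
The fewest is 3 significant figures, from 0.648 cm.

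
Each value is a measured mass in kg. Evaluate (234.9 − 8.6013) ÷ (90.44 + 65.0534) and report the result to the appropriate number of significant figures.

234.9 − 8.6013 = 226.2987, limited to 1 d.p. → 4 s.f.; 90.44 + 65.0534 = 155.4934, limited to 2 d.p. → 5 s.f.
Carrying full precision, 226.2987 ÷ 155.4934 = 1.45535887697…; keep min(4, 5) = 4 s.f.
Rounded to 4 significant figures: 1.455.

1.455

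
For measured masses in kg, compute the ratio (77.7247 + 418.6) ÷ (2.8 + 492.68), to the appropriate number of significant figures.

1.002

77.7247 + 418.6 = 496.3247, limited to 1 d.p. → 4 s.f.; 2.8 + 492.68 = 495.48, limited to 1 d.p. → 4 s.f.
Carrying full precision, 496.3247 ÷ 495.48 = 1.0017048115…; keep min(4, 4) = 4 s.f.
Rounded to 4 significant figures: 1.002.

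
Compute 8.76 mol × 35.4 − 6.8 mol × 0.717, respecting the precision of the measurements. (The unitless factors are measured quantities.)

8.76 × 35.4 = 310.104 → 3.10 × 10² mol (3 s.f., last digit at the 10^0 place).
6.8 × 0.717 = 4.8756 → 4.9 mol (2 s.f., last digit at the 10^-1 place).
Difference: 305.2284 mol; keep the coarser place, 10^0.
Result: 305 mol.

305 mol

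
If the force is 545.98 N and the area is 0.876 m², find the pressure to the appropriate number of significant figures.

623 Pa

pressure = 545.98 N ÷ 0.876 m² = 623.264840183… Pa.
545.98 has 5 significant figures; 0.876 has 3.
Division/multiplication keeps the fewest: 3 significant figures.
Rounded: 623 Pa.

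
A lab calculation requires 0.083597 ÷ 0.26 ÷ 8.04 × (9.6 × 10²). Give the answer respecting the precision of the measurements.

0.083597 ÷ 0.26 ÷ 8.04 × (9.6 × 10²) = 38.3912743972…
Multiplication/division keeps the fewest significant figures: 0.083597 → 5 s.f., 0.26 → 2 s.f., 8.04 → 3 s.f., 9.6 × 10² → 2 s.f.; limit is 2.
Rounded to 2 significant figures: 38.

38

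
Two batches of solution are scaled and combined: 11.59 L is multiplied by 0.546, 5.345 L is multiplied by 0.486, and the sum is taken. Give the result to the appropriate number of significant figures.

8.93 L

11.59 × 0.546 = 6.32814 → 6.33 L (3 s.f., last digit at the 10^-2 place).
5.345 × 0.486 = 2.59767 → 2.60 L (3 s.f., last digit at the 10^-2 place).
Sum: 8.92581 L; keep the coarser place, 10^-2.
Result: 8.93 L.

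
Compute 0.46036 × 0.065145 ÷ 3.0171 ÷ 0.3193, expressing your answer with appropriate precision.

0.46036 × 0.065145 ÷ 3.0171 ÷ 0.3193 = 0.0311307831611…
Multiplication/division keeps the fewest significant figures: 0.46036 → 5 s.f., 0.065145 → 5 s.f., 3.0171 → 5 s.f., 0.3193 → 4 s.f.; limit is 4.
Rounded to 4 significant figures: 0.03113.

0.03113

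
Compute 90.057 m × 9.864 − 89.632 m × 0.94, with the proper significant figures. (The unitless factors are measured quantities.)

90.057 × 9.864 = 888.322248 → 888.3 m (4 s.f., last digit at the 10^-1 place).
89.632 × 0.94 = 84.25408 → 84 m (2 s.f., last digit at the 10^0 place).
Difference: 804.068168 m; keep the coarser place, 10^0.
Result: 804 m.

804 m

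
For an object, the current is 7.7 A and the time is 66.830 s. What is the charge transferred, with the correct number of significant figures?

5.1 × 10^2 C

charge transferred = 7.7 A × 66.830 s = 514.591 C.
7.7 has 2 significant figures; 66.830 has 5.
Division/multiplication keeps the fewest: 2 significant figures.
Rounded: 5.1 × 10^2 C.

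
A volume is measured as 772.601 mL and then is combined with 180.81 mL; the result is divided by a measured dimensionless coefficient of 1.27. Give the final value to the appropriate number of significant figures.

772.601 mL + 180.81 mL = 953.411 mL; the sum is limited to 2 decimal places (5 s.f.).
Carrying full precision, 953.411 ÷ 1.27 = 750.717322835… mL; 1.27 has 3 s.f., so the result keeps min(5, 3) = 3 s.f.
Rounded to 3 significant figures: 751 mL.

751 mL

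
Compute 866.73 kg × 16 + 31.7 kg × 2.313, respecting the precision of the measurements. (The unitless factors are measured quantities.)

1.4 × 10⁴ kg

866.73 × 16 = 13867.68 → 1.4 × 10⁴ kg (2 s.f., last digit at the 10^3 place).
31.7 × 2.313 = 73.3221 → 73.3 kg (3 s.f., last digit at the 10^-1 place).
Sum: 13941.0021 kg; keep the coarser place, 10^3.
Result: 1.4 × 10⁴ kg.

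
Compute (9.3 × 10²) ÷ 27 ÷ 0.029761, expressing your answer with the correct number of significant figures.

1.2 × 10³

(9.3 × 10²) ÷ 27 ÷ 0.029761 = 1157.36851734…
Multiplication/division keeps the fewest significant figures: 9.3 × 10² → 2 s.f., 27 → 2 s.f., 0.029761 → 5 s.f.; limit is 2.
Rounded to 2 significant figures: 1.2 × 10³.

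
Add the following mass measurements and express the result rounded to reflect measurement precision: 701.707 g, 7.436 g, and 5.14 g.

701.707 g + 7.436 g + 5.14 g = 714.283 g.
Addition/subtraction keeps the fewest decimal places: 701.707 → 3 decimal places, 7.436 → 3 decimal places, 5.14 → 2 decimal places; limit is 2.
Rounded to 2 decimal places: 714.28 g.

714.28 g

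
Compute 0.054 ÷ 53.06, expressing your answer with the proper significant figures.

0.0010

0.054 ÷ 53.06 = 0.00101771579344…
Multiplication/division keeps the fewest significant figures: 0.054 → 2 s.f., 53.06 → 4 s.f.; limit is 2.
Rounded to 2 significant figures: 0.0010.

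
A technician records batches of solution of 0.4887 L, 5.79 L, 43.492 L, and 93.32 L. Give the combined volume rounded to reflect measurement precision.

143.09 L

0.4887 L + 5.79 L + 43.492 L + 93.32 L = 143.0907 L.
Addition/subtraction keeps the fewest decimal places: 0.4887 → 4 decimal places, 5.79 → 2 decimal places, 43.492 → 3 decimal places, 93.32 → 2 decimal places; limit is 2.
Rounded to 2 decimal places: 143.09 L.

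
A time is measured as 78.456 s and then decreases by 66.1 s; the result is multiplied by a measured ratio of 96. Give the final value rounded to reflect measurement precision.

78.456 s − 66.1 s = 12.356 s; the difference is limited to 1 decimal place (3 s.f.).
Carrying full precision, 12.356 × 96 = 1186.176 s; 96 has 2 s.f., so the result keeps min(3, 2) = 2 s.f.
Rounded to 2 significant figures: 1.2 × 10³ s.

1.2 × 10³ s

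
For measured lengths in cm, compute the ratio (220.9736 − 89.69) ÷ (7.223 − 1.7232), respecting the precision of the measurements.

220.9736 − 89.69 = 131.2836, limited to 2 d.p. → 5 s.f.; 7.223 − 1.7232 = 5.4998, limited to 3 d.p. → 4 s.f.
Carrying full precision, 131.2836 ÷ 5.4998 = 23.8706134769…; keep min(5, 4) = 4 s.f.
Rounded to 4 significant figures: 23.87.

23.87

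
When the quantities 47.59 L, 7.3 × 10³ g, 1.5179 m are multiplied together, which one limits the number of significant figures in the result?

7.3 × 10³ g

47.59 L → 4 s.f.; 7.3 × 10³ g → 2 s.f.; 1.5179 m → 5 s.f.
The fewest is 2 significant figures, from 7.3 × 10³ g.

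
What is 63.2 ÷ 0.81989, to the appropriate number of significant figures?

63.2 ÷ 0.81989 = 77.0835112027…
Multiplication/division keeps the fewest significant figures: 63.2 → 3 s.f., 0.81989 → 5 s.f.; limit is 3.
Rounded to 3 significant figures: 77.1.

77.1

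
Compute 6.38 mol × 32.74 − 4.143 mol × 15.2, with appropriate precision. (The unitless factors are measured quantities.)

146 mol

6.38 × 32.74 = 208.8812 → 209 mol (3 s.f., last digit at the 10^0 place).
4.143 × 15.2 = 62.9736 → 63.0 mol (3 s.f., last digit at the 10^-1 place).
Difference: 145.9076 mol; keep the coarser place, 10^0.
Result: 146 mol.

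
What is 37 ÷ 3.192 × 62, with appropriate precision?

37 ÷ 3.192 × 62 = 718.671679198…
Multiplication/division keeps the fewest significant figures: 37 → 2 s.f., 3.192 → 4 s.f., 62 → 2 s.f.; limit is 2.
Rounded to 2 significant figures: 7.2 × 10^2.

7.2 × 10^2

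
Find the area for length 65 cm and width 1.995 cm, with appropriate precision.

area = 65 cm × 1.995 cm = 129.675 cm².
65 has 2 significant figures; 1.995 has 4.
Division/multiplication keeps the fewest: 2 significant figures.
Rounded: 1.3 × 10² cm².

1.3 × 10² cm²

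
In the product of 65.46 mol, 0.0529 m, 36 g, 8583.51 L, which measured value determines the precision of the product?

65.46 mol → 4 s.f.; 0.0529 m → 3 s.f.; 36 g → 2 s.f.; 8583.51 L → 6 s.f.
The fewest is 2 significant figures, from 36 g.

36 g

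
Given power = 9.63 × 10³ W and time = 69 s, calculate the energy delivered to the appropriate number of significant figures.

6.6 × 10⁵ J

energy delivered = 9.63 × 10³ W × 69 s = 664470 J.
9.63 × 10³ has 3 significant figures; 69 has 2.
Division/multiplication keeps the fewest: 2 significant figures.
Rounded: 6.6 × 10⁵ J.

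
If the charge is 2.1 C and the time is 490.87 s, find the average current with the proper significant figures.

average current = 2.1 C ÷ 490.87 s = 0.00427811844276… A.
2.1 has 2 significant figures; 490.87 has 5.
Division/multiplication keeps the fewest: 2 significant figures.
Rounded: 0.0043 A.

0.0043 A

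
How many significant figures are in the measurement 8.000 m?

8.000: trailing zeros after a decimal point are significant.

4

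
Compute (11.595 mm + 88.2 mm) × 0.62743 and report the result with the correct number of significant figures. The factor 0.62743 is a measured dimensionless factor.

62.6 mm

11.595 mm + 88.2 mm = 99.795 mm; the sum is limited to 1 decimal place (3 s.f.).
Carrying full precision, 99.795 × 0.62743 = 62.61437685 mm; 0.62743 has 5 s.f., so the result keeps min(3, 5) = 3 s.f.
Rounded to 3 significant figures: 62.6 mm.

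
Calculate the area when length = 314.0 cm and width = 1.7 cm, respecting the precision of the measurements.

5.3 × 10^2 cm²

area = 314.0 cm × 1.7 cm = 533.8 cm².
314.0 has 4 significant figures; 1.7 has 2.
Division/multiplication keeps the fewest: 2 significant figures.
Rounded: 5.3 × 10^2 cm².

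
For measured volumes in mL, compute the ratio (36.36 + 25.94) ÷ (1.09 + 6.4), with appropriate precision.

8.3

36.36 + 25.94 = 62.30, limited to 2 d.p. → 4 s.f.; 1.09 + 6.4 = 7.49, limited to 1 d.p. → 2 s.f.
Carrying full precision, 62.30 ÷ 7.49 = 8.31775700935…; keep min(4, 2) = 2 s.f.
Rounded to 2 significant figures: 8.3.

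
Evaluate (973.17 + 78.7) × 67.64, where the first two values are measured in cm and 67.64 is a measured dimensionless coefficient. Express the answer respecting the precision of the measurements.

7.115 × 10⁴ cm

973.17 cm + 78.7 cm = 1051.87 cm; the sum is limited to 1 decimal place (5 s.f.).
Carrying full precision, 1051.87 × 67.64 = 71148.4868 cm; 67.64 has 4 s.f., so the result keeps min(5, 4) = 4 s.f.
Rounded to 4 significant figures: 7.115 × 10⁴ cm.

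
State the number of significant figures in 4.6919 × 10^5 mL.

4.6919 × 10^5: in scientific notation every digit of the coefficient is significant.

5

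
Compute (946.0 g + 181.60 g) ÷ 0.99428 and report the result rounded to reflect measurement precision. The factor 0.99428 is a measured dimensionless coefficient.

1134.1 g

946.0 g + 181.60 g = 1127.60 g; the sum is limited to 1 decimal place (5 s.f.).
Carrying full precision, 1127.60 ÷ 0.99428 = 1134.08697751… g; 0.99428 has 5 s.f., so the result keeps min(5, 5) = 5 s.f.
Rounded to 5 significant figures: 1134.1 g.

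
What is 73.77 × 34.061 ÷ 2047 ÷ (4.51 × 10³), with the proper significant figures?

2.72 × 10⁻⁴

73.77 × 34.061 ÷ 2047 ÷ (4.51 × 10³) = 0.000272171591762…
Multiplication/division keeps the fewest significant figures: 73.77 → 4 s.f., 34.061 → 5 s.f., 2047 → 4 s.f., 4.51 × 10³ → 3 s.f.; limit is 3.
Rounded to 3 significant figures: 2.72 × 10⁻⁴.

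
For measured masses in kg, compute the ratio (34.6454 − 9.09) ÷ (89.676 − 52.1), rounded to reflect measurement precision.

6.80 × 10⁻¹

34.6454 − 9.09 = 25.5554, limited to 2 d.p. → 4 s.f.; 89.676 − 52.1 = 37.576, limited to 1 d.p. → 3 s.f.
Carrying full precision, 25.5554 ÷ 37.576 = 0.680098999361…; keep min(4, 3) = 3 s.f.
Rounded to 3 significant figures: 6.80 × 10⁻¹.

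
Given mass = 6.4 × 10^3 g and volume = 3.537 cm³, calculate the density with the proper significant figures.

density = 6.4 × 10^3 g ÷ 3.537 cm³ = 1809.44303082… g/cm³.
6.4 × 10^3 has 2 significant figures; 3.537 has 4.
Division/multiplication keeps the fewest: 2 significant figures.
Rounded: 1.8 × 10^3 g/cm³.

1.8 × 10^3 g/cm³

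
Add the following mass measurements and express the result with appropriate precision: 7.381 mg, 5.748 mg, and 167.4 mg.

7.381 mg + 5.748 mg + 167.4 mg = 180.529 mg.
Addition/subtraction keeps the fewest decimal places: 7.381 → 3 decimal places, 5.748 → 3 decimal places, 167.4 → 1 decimal place; limit is 1.
Rounded to 1 decimal place: 180.5 mg.

180.5 mg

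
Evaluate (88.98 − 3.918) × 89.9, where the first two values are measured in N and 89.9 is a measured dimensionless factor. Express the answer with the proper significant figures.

88.98 N − 3.918 N = 85.062 N; the difference is limited to 2 decimal places (4 s.f.).
Carrying full precision, 85.062 × 89.9 = 7647.0738 N; 89.9 has 3 s.f., so the result keeps min(4, 3) = 3 s.f.
Rounded to 3 significant figures: 7.65 × 10^3 N.

7.65 × 10^3 N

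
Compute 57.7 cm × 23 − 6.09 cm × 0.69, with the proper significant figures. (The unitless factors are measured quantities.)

57.7 × 23 = 1327.1 → 1.3 × 10³ cm (2 s.f., last digit at the 10^2 place).
6.09 × 0.69 = 4.2021 → 4.2 cm (2 s.f., last digit at the 10^-1 place).
Difference: 1322.8979 cm; keep the coarser place, 10^2.
Result: 1.3 × 10³ cm.

1.3 × 10³ cm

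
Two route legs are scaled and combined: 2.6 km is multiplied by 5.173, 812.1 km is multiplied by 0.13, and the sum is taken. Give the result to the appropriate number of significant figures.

2.6 × 5.173 = 13.4498 → 13 km (2 s.f., last digit at the 10^0 place).
812.1 × 0.13 = 105.573 → 1.1 × 10^2 km (2 s.f., last digit at the 10^1 place).
Sum: 119.0228 km; keep the coarser place, 10^1.
Result: 1.2 × 10^2 km.

1.2 × 10^2 km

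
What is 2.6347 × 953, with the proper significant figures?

2.51 × 10³

2.6347 × 953 = 2510.8691
Multiplication/division keeps the fewest significant figures: 2.6347 → 5 s.f., 953 → 3 s.f.; limit is 3.
Rounded to 3 significant figures: 2.51 × 10³.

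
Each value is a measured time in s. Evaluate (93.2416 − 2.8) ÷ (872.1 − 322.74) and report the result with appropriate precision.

93.2416 − 2.8 = 90.4416, limited to 1 d.p. → 3 s.f.; 872.1 − 322.74 = 549.36, limited to 1 d.p. → 4 s.f.
Carrying full precision, 90.4416 ÷ 549.36 = 0.164630843163…; keep min(3, 4) = 3 s.f.
Rounded to 3 significant figures: 0.165.

0.165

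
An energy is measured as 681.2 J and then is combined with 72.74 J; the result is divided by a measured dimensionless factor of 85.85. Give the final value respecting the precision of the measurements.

681.2 J + 72.74 J = 753.94 J; the sum is limited to 1 decimal place (4 s.f.).
Carrying full precision, 753.94 ÷ 85.85 = 8.78206173559… J; 85.85 has 4 s.f., so the result keeps min(4, 4) = 4 s.f.
Rounded to 4 significant figures: 8.782 J.

8.782 J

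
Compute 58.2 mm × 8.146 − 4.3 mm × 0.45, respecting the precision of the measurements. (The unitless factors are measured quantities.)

4.72 × 10^2 mm

58.2 × 8.146 = 474.0972 → 474 mm (3 s.f., last digit at the 10^0 place).
4.3 × 0.45 = 1.935 → 1.9 mm (2 s.f., last digit at the 10^-1 place).
Difference: 472.1622 mm; keep the coarser place, 10^0.
Result: 4.72 × 10^2 mm.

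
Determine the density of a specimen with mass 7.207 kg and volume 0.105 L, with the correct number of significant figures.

68.6 kg/L

density = 7.207 kg ÷ 0.105 L = 68.6380952381… kg/L.
7.207 has 4 significant figures; 0.105 has 3.
Division/multiplication keeps the fewest: 3 significant figures.
Rounded: 68.6 kg/L.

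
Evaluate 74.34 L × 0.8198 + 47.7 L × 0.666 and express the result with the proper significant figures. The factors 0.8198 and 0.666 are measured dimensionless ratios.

74.34 × 0.8198 = 60.943932 → 60.94 L (4 s.f., last digit at the 10^-2 place).
47.7 × 0.666 = 31.7682 → 31.8 L (3 s.f., last digit at the 10^-1 place).
Sum: 92.712132 L; keep the coarser place, 10^-1.
Result: 92.7 L.

92.7 L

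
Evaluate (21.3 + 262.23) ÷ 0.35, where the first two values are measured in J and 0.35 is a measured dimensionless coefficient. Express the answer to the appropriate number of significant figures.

21.3 J + 262.23 J = 283.53 J; the sum is limited to 1 decimal place (4 s.f.).
Carrying full precision, 283.53 ÷ 0.35 = 810.085714286… J; 0.35 has 2 s.f., so the result keeps min(4, 2) = 2 s.f.
Rounded to 2 significant figures: 8.1 × 10^2 J.

8.1 × 10^2 J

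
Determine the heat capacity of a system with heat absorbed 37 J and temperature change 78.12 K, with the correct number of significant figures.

0.47 J/K

heat capacity = 37 J ÷ 78.12 K = 0.47363031234… J/K.
37 has 2 significant figures; 78.12 has 4.
Division/multiplication keeps the fewest: 2 significant figures.
Rounded: 0.47 J/K.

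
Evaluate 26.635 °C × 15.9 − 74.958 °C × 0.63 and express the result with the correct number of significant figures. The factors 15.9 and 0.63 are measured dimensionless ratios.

376 °C

26.635 × 15.9 = 423.4965 → 423 °C (3 s.f., last digit at the 10^0 place).
74.958 × 0.63 = 47.22354 → 47 °C (2 s.f., last digit at the 10^0 place).
Difference: 376.27296 °C; keep the coarser place, 10^0.
Result: 376 °C.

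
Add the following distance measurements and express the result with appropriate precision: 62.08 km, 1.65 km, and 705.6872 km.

769.42 km

62.08 km + 1.65 km + 705.6872 km = 769.4172 km.
Addition/subtraction keeps the fewest decimal places: 62.08 → 2 decimal places, 1.65 → 2 decimal places, 705.6872 → 4 decimal places; limit is 2.
Rounded to 2 decimal places: 769.42 km.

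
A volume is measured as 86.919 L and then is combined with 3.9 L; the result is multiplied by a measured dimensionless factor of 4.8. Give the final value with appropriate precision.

4.4 × 10² L

86.919 L + 3.9 L = 90.819 L; the sum is limited to 1 decimal place (3 s.f.).
Carrying full precision, 90.819 × 4.8 = 435.9312 L; 4.8 has 2 s.f., so the result keeps min(3, 2) = 2 s.f.
Rounded to 2 significant figures: 4.4 × 10² L.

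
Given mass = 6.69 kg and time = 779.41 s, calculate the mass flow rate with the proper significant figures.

mass flow rate = 6.69 kg ÷ 779.41 s = 0.00858341566056… kg/s.
6.69 has 3 significant figures; 779.41 has 5.
Division/multiplication keeps the fewest: 3 significant figures.
Rounded: 0.00858 kg/s.

0.00858 kg/s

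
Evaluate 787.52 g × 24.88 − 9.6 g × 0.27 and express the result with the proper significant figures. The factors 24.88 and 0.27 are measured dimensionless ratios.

787.52 × 24.88 = 19593.4976 → 1.959 × 10^4 g (4 s.f., last digit at the 10^1 place).
9.6 × 0.27 = 2.592 → 2.6 g (2 s.f., last digit at the 10^-1 place).
Difference: 19590.9056 g; keep the coarser place, 10^1.
Result: 1.959 × 10^4 g.

1.959 × 10^4 g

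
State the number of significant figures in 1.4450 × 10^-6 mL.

5

1.4450 × 10^-6: in scientific notation every digit of the coefficient is significant.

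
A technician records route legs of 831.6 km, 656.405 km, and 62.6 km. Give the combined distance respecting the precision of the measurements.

831.6 km + 656.405 km + 62.6 km = 1550.605 km.
Addition/subtraction keeps the fewest decimal places: 831.6 → 1 decimal place, 656.405 → 3 decimal places, 62.6 → 1 decimal place; limit is 1.
Rounded to 1 decimal place: 1550.6 km.

1550.6 km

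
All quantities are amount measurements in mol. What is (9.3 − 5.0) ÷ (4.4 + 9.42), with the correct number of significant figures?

0.31

9.3 − 5.0 = 4.3, limited to 1 d.p. → 2 s.f.; 4.4 + 9.42 = 13.82, limited to 1 d.p. → 3 s.f.
Carrying full precision, 4.3 ÷ 13.82 = 0.311143270622…; keep min(2, 3) = 2 s.f.
Rounded to 2 significant figures: 0.31.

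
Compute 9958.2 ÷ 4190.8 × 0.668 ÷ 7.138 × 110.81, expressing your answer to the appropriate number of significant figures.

24.6

9958.2 ÷ 4190.8 × 0.668 ÷ 7.138 × 110.81 = 24.6412527207…
Multiplication/division keeps the fewest significant figures: 9958.2 → 5 s.f., 4190.8 → 5 s.f., 0.668 → 3 s.f., 7.138 → 4 s.f., 110.81 → 5 s.f.; limit is 3.
Rounded to 3 significant figures: 24.6.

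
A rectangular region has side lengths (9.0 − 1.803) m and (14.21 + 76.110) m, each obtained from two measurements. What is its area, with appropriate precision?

9.0 − 1.803 = 7.197, limited to 1 d.p. → 2 s.f.; 14.21 + 76.110 = 90.320, limited to 2 d.p. → 4 s.f.
Carrying full precision, 7.197 × 90.320 = 650.03304; keep min(2, 4) = 2 s.f.
Rounded to 2 significant figures: 6.5 × 10² m².

6.5 × 10² m²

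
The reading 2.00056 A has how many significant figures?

6

2.00056: zeros between nonzero digits are significant.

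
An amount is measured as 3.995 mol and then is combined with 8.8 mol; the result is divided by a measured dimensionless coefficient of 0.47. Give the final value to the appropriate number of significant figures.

27 mol

3.995 mol + 8.8 mol = 12.795 mol; the sum is limited to 1 decimal place (3 s.f.).
Carrying full precision, 12.795 ÷ 0.47 = 27.2234042553… mol; 0.47 has 2 s.f., so the result keeps min(3, 2) = 2 s.f.
Rounded to 2 significant figures: 27 mol.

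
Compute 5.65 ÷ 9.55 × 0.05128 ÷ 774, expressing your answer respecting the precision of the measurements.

5.65 ÷ 9.55 × 0.05128 ÷ 774 = 0.0000391969371051…
Multiplication/division keeps the fewest significant figures: 5.65 → 3 s.f., 9.55 → 3 s.f., 0.05128 → 4 s.f., 774 → 3 s.f.; limit is 3.
Rounded to 3 significant figures: 3.92 × 10⁻⁵.

3.92 × 10⁻⁵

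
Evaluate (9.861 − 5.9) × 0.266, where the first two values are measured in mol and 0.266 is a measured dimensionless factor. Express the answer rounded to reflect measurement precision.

1.1 mol

9.861 mol − 5.9 mol = 3.961 mol; the difference is limited to 1 decimal place (2 s.f.).
Carrying full precision, 3.961 × 0.266 = 1.053626 mol; 0.266 has 3 s.f., so the result keeps min(2, 3) = 2 s.f.
Rounded to 2 significant figures: 1.1 mol.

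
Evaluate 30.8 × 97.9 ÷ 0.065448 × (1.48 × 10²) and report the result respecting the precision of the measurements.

6.82 × 10⁶

30.8 × 97.9 ÷ 0.065448 × (1.48 × 10²) = 6818655.4211…
Multiplication/division keeps the fewest significant figures: 30.8 → 3 s.f., 97.9 → 3 s.f., 0.065448 → 5 s.f., 1.48 × 10² → 3 s.f.; limit is 3.
Rounded to 3 significant figures: 6.82 × 10⁶.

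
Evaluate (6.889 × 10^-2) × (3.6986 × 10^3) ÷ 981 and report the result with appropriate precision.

(6.889 × 10^-2) × (3.6986 × 10^3) ÷ 981 = 0.25973145158…
Multiplication/division keeps the fewest significant figures: 6.889 × 10^-2 → 4 s.f., 3.6986 × 10^3 → 5 s.f., 981 → 3 s.f.; limit is 3.
Rounded to 3 significant figures: 0.260.

0.260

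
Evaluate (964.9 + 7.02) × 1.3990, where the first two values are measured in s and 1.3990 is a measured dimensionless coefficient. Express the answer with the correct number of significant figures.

1.360 × 10^3 s

964.9 s + 7.02 s = 971.92 s; the sum is limited to 1 decimal place (4 s.f.).
Carrying full precision, 971.92 × 1.3990 = 1359.71608 s; 1.3990 has 5 s.f., so the result keeps min(4, 5) = 4 s.f.
Rounded to 4 significant figures: 1.360 × 10^3 s.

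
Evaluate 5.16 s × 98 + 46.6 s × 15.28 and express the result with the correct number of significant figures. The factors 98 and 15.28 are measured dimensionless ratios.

1.22 × 10³ s

5.16 × 98 = 505.68 → 5.1 × 10² s (2 s.f., last digit at the 10^1 place).
46.6 × 15.28 = 712.048 → 712 s (3 s.f., last digit at the 10^0 place).
Sum: 1217.728 s; keep the coarser place, 10^1.
Result: 1.22 × 10³ s.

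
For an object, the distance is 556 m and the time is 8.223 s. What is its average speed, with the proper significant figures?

average speed = 556 m ÷ 8.223 s = 67.6152255868… m/s.
556 has 3 significant figures; 8.223 has 4.
Division/multiplication keeps the fewest: 3 significant figures.
Rounded: 67.6 m/s.

67.6 m/s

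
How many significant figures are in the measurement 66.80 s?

4

66.80: trailing zeros after a decimal point are significant.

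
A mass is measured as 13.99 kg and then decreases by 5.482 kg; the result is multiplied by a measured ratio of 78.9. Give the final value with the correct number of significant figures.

671 kg

13.99 kg − 5.482 kg = 8.508 kg; the difference is limited to 2 decimal places (3 s.f.).
Carrying full precision, 8.508 × 78.9 = 671.2812 kg; 78.9 has 3 s.f., so the result keeps min(3, 3) = 3 s.f.
Rounded to 3 significant figures: 671 kg.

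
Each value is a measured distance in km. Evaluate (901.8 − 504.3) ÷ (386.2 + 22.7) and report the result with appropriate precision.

901.8 − 504.3 = 397.5, limited to 1 d.p. → 4 s.f.; 386.2 + 22.7 = 408.9, limited to 1 d.p. → 4 s.f.
Carrying full precision, 397.5 ÷ 408.9 = 0.972120322817…; keep min(4, 4) = 4 s.f.
Rounded to 4 significant figures: 0.9721.

0.9721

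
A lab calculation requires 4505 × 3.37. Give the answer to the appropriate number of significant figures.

4505 × 3.37 = 15181.85
Multiplication/division keeps the fewest significant figures: 4505 → 4 s.f., 3.37 → 3 s.f.; limit is 3.
Rounded to 3 significant figures: 1.52 × 10⁴.

1.52 × 10⁴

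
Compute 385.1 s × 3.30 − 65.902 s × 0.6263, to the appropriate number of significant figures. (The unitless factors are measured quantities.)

385.1 × 3.30 = 1270.83 → 1.27 × 10³ s (3 s.f., last digit at the 10^1 place).
65.902 × 0.6263 = 41.2744226 → 41.27 s (4 s.f., last digit at the 10^-2 place).
Difference: 1229.5555774 s; keep the coarser place, 10^1.
Result: 1.23 × 10³ s.

1.23 × 10³ s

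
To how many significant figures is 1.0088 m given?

1.0088: zeros between nonzero digits are significant.

5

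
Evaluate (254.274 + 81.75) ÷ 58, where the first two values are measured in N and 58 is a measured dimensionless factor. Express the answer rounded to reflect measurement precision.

254.274 N + 81.75 N = 336.024 N; the sum is limited to 2 decimal places (5 s.f.).
Carrying full precision, 336.024 ÷ 58 = 5.79351724138… N; 58 has 2 s.f., so the result keeps min(5, 2) = 2 s.f.
Rounded to 2 significant figures: 5.8 N.

5.8 N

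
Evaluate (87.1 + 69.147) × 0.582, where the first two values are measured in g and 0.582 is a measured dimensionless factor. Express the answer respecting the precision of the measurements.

90.9 g

87.1 g + 69.147 g = 156.247 g; the sum is limited to 1 decimal place (4 s.f.).
Carrying full precision, 156.247 × 0.582 = 90.935754 g; 0.582 has 3 s.f., so the result keeps min(4, 3) = 3 s.f.
Rounded to 3 significant figures: 90.9 g.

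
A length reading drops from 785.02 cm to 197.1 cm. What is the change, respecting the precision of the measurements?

587.9 cm

785.02 cm − 197.1 cm = 587.92 cm.
Addition/subtraction keeps the fewest decimal places: 785.02 → 2 decimal places, 197.1 → 1 decimal place; limit is 1.
Rounded to 1 decimal place: 587.9 cm.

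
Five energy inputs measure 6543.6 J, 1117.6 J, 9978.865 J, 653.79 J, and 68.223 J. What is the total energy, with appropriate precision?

1.83621 × 10^4 J

6543.6 J + 1117.6 J + 9978.865 J + 653.79 J + 68.223 J = 18362.078 J.
Addition/subtraction keeps the fewest decimal places: 6543.6 → 1 decimal place, 1117.6 → 1 decimal place, 9978.865 → 3 decimal places, 653.79 → 2 decimal places, 68.223 → 3 decimal places; limit is 1.
Rounded to 1 decimal place: 1.83621 × 10^4 J.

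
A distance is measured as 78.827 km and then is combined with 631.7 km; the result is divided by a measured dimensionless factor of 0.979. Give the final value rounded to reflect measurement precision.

726 km

78.827 km + 631.7 km = 710.527 km; the sum is limited to 1 decimal place (4 s.f.).
Carrying full precision, 710.527 ÷ 0.979 = 725.768130746… km; 0.979 has 3 s.f., so the result keeps min(4, 3) = 3 s.f.
Rounded to 3 significant figures: 726 km.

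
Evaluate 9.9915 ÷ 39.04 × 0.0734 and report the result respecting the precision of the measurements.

9.9915 ÷ 39.04 × 0.0734 = 0.0187852484631…
Multiplication/division keeps the fewest significant figures: 9.9915 → 5 s.f., 39.04 → 4 s.f., 0.0734 → 3 s.f.; limit is 3.
Rounded to 3 significant figures: 0.0188.

0.0188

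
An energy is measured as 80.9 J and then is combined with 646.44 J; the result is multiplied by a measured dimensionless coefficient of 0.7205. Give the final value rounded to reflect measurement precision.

80.9 J + 646.44 J = 727.34 J; the sum is limited to 1 decimal place (4 s.f.).
Carrying full precision, 727.34 × 0.7205 = 524.04847 J; 0.7205 has 4 s.f., so the result keeps min(4, 4) = 4 s.f.
Rounded to 4 significant figures: 524.0 J.

524.0 J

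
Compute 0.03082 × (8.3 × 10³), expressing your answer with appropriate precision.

2.6 × 10²

0.03082 × (8.3 × 10³) = 255.806
Multiplication/division keeps the fewest significant figures: 0.03082 → 4 s.f., 8.3 × 10³ → 2 s.f.; limit is 2.
Rounded to 2 significant figures: 2.6 × 10².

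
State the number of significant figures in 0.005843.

4

0.005843: leading zeros are not significant.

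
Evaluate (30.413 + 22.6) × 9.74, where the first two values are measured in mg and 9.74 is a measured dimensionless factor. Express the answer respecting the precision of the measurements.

516 mg

30.413 mg + 22.6 mg = 53.013 mg; the sum is limited to 1 decimal place (3 s.f.).
Carrying full precision, 53.013 × 9.74 = 516.34662 mg; 9.74 has 3 s.f., so the result keeps min(3, 3) = 3 s.f.
Rounded to 3 significant figures: 516 mg.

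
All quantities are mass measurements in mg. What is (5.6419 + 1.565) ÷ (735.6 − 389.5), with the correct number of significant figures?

0.02082

5.6419 + 1.565 = 7.2069, limited to 3 d.p. → 4 s.f.; 735.6 − 389.5 = 346.1, limited to 1 d.p. → 4 s.f.
Carrying full precision, 7.2069 ÷ 346.1 = 0.0208231724935…; keep min(4, 4) = 4 s.f.
Rounded to 4 significant figures: 0.02082.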